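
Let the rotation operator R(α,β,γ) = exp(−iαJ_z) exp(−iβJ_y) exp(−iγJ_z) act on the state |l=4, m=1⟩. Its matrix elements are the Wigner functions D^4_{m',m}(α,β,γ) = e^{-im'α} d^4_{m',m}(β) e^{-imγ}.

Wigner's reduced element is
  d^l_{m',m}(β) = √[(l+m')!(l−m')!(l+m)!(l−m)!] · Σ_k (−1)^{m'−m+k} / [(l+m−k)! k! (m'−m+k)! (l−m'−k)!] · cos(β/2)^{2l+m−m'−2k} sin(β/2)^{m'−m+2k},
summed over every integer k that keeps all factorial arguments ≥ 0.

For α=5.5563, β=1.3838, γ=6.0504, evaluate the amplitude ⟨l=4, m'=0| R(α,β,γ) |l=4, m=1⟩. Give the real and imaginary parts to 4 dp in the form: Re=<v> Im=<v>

Re=-0.2740 Im=-0.0650

Split into d^4_{0,1}(β=1.3838) × two z-phases.
With c≡cos(β/2)=0.770035 and s≡sin(β/2)=0.638001, N=[24·24·120·6]^{1/2}=643.987578
The bounds max(0,m−m')=1 and min(l+m,l−m')=4 give 4 terms
  k=1: (−1)^0·643.9876/(144)·0.7700^7·0.6380^1 = +0.458048
  k=2: (−1)^1·643.9876/(24)·0.7700^5·0.6380^3 = -1.886618
  k=3: (−1)^2·643.9876/(24)·0.7700^3·0.6380^5 = +1.295108
  k=4: (−1)^3·643.9876/(144)·0.7700^1·0.6380^7 = -0.148176
d^4_{0,1}(1.3838) = +0.458048 -1.886618 +1.295108 -0.148176 = -0.281638
Phases: e^{-i·(0)·5.5563}=+1.000000+0.000000i, e^{-i·(1)·6.0504}=+0.973028+0.230689i ⇒ D=-0.274041-0.064971i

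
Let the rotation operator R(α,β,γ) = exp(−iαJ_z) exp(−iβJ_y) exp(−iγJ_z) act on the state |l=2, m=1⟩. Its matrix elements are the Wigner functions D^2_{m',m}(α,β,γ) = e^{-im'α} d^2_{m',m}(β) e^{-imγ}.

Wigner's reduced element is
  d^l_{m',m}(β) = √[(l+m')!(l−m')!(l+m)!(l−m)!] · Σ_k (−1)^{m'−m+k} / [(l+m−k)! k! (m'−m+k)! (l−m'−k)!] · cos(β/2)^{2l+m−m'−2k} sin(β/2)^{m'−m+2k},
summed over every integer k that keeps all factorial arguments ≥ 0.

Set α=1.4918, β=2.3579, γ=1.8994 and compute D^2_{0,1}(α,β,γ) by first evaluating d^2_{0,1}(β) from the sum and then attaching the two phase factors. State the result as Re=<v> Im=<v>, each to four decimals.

Re=0.1976 Im=0.5796

Split into d^2_{0,1}(β=2.3579) × two z-phases.
c=cos(2.3579/2)=0.381895, s=sin(2.3579/2)=0.924206; N=√[2·2·6·1]=4.898979
k∈{1,2} keeps every argument non-negative
  k=1: (−1)^0·4.8990/(2)·0.3819^3·0.9242^1 = +0.126089
  k=2: (−1)^1·4.8990/(2)·0.3819^1·0.9242^3 = -0.738458
d^2_{0,1}(2.3579) = +0.126089 -0.738458 = -0.612369
Attach z-rotation phases: D = e^{-i(0)(1.4918)}·(-0.612369)·e^{-i(1)(1.8994)} = +0.197625+0.579603i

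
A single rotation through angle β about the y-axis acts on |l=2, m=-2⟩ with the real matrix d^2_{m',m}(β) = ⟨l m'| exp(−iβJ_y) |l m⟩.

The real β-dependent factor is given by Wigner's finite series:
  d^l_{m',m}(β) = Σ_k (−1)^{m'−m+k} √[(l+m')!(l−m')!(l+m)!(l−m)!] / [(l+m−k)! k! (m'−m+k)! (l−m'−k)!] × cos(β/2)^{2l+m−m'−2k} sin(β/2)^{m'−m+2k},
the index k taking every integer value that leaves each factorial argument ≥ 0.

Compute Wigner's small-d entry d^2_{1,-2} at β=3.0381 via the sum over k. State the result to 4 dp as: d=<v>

d=-0.1030

d^2_{1,-2}(β=3.0381) via Wigner's sum:
With c≡cos(β/2)=0.051723 and s≡sin(β/2)=0.998661, N=[6·1·1·24]^{1/2}=12.000000
k∈{0} keeps every argument non-negative
  k=0: (−1)^3·12.0000/(6)·0.0517^1·0.9987^3 = -0.103032
d^2_{1,-2}(3.0381) = -0.103032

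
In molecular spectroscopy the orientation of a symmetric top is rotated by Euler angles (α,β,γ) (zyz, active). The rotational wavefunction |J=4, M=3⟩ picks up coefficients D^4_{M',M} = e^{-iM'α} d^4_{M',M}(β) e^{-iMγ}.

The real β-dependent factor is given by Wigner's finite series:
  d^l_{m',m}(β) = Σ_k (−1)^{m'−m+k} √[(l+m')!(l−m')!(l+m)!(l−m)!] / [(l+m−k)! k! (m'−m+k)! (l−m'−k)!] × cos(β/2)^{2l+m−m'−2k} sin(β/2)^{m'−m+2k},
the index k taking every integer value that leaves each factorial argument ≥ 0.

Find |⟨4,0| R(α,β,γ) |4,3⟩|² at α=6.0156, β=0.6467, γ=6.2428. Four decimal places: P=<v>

First d^4_{0,3}(β=0.6467), then the phase factors e^{-i(0)α} and e^{-i(3)γ}:
c=cos(0.6467/2)=0.948176, s=sin(0.6467/2)=0.317745; N=√[24·24·5040·1]=1703.830978
Admissible k: 3..4 (factorial args all ≥0)
  k=3: (−1)^0·1703.8310/(144)·0.9482^5·0.3177^3 = +0.290901
  k=4: (−1)^1·1703.8310/(144)·0.9482^3·0.3177^5 = -0.032668
d^4_{0,3}(0.6467) = +0.290901 -0.032668 = +0.258233
|D^4_{0,3}|² = |d^4_{0,3}(β)|² = (+0.258233)² = 0.066684 (the z-rotation phases have unit modulus)

P=0.0667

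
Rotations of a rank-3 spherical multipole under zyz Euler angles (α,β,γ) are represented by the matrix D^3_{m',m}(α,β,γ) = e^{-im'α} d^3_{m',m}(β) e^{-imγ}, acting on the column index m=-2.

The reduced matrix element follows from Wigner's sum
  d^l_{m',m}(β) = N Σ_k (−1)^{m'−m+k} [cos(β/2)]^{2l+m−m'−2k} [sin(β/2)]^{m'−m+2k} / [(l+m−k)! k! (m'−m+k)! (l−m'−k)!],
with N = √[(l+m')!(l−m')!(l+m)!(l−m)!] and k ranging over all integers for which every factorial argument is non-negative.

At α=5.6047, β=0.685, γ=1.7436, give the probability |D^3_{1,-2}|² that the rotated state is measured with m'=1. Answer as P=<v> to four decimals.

D^3_{1,-2}(5.6047,0.685,1.7436) = e^{-i·1·5.6047}·d^3_{1,-2}(0.685)·e^{-i·-2·1.7436}. Compute d first:
Half-angle: c=0.941918, s=0.335843. N=√(24·2·1·120)=75.894664
k: max(0,(-2)−(1))=0 … min(3+(-2),3−(1))=1
  k=0: (−1)^3·75.8947/(12)·0.9419^3·0.3358^3 = -0.200206
  k=1: (−1)^4·75.8947/(24)·0.9419^1·0.3358^5 = +0.012726
d^3_{1,-2}(0.685) = -0.200206 +0.012726 = -0.187480
|D^3_{1,-2}|² = |d^3_{1,-2}(β)|² = (-0.187480)² = 0.035149 (the z-rotation phases have unit modulus)

P=0.0351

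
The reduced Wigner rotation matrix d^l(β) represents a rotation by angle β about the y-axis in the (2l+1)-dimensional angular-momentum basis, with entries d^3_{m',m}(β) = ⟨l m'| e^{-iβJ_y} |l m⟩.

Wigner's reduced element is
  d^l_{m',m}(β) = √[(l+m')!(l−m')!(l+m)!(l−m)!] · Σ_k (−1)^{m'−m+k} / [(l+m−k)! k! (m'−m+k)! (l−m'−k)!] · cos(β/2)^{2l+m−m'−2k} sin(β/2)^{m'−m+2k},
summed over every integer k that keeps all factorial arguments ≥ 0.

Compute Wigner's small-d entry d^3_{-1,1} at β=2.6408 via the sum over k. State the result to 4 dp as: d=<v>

d=0.4154

d^3_{-1,1}(β=2.6408) via Wigner's sum:
With c≡cos(β/2)=0.247788 and s≡sin(β/2)=0.968814, N=[2·24·24·2]^{1/2}=48.000000
k: max(0,(1)−(-1))=2 … min(3+(1),3−(-1))=4
  k=2: (−1)^0·48.0000/(8)·0.2478^4·0.9688^2 = +0.021230
  k=3: (−1)^1·48.0000/(6)·0.2478^2·0.9688^4 = -0.432725
  k=4: (−1)^2·48.0000/(48)·0.2478^0·0.9688^6 = +0.826881
d^3_{-1,1}(2.6408) = +0.021230 -0.432725 +0.826881 = +0.415386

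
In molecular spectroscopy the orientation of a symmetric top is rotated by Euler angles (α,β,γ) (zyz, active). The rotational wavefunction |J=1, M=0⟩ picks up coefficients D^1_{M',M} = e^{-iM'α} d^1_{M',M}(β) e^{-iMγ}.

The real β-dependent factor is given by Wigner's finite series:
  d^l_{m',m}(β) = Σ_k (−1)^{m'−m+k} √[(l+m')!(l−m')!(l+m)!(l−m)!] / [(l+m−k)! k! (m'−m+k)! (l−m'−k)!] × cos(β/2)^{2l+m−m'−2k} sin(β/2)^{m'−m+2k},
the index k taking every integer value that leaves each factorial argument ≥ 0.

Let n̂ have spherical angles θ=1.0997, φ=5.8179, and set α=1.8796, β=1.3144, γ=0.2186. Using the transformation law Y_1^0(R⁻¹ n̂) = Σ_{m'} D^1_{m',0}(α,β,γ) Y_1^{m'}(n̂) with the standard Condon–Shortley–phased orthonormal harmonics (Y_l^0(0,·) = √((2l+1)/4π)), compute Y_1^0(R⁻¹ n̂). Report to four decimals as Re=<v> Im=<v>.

Re=-0.2382 Im=0.0000

Need the full column D^1_{m',0} for m'=−1..1 at α=1.8796, β=1.3144, γ=0.2186.
cos(β/2)=0.791706, sin(β/2)=0.610902
d^1_{-1,0}: single k=1 term ⇒ +0.683992;  D = -0.207878+0.651637i
d^1_{0,0}: k∈[0..1] ⇒ +0.626798 -0.373202 = +0.253596;  D = +0.253596+0.000000i
d^1_{1,0}: single k=0 term ⇒ -0.683992;  D = +0.207878+0.651637i
Y_1^{m'}(θ=1.0997,φ=5.8179) and Σ D·Y over m':
  (-0.2079+0.6516i)·(+0.2751+0.1381i)  (+0.2536+0.0000i)·(+0.2218+0.0000i)  (+0.2079+0.6516i)·(-0.2751+0.1381i)
Y_1^0(R⁻¹ n̂) = -0.238172+0.000000i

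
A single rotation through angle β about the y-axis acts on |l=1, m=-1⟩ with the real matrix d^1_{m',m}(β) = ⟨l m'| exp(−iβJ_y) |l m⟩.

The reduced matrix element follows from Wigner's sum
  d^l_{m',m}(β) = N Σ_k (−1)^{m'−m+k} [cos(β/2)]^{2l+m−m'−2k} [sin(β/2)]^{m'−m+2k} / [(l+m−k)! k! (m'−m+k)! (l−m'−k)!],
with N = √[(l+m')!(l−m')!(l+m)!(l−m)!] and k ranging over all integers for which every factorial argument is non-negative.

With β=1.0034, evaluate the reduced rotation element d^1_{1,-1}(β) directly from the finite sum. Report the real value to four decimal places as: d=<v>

d^1_{1,-1}(β=1.0034) via Wigner's sum:
c=cos(1.0034/2)=0.876766, s=sin(1.0034/2)=0.480917; N=√[2·1·1·2]=2.000000
Admissible k: 0..0 (factorial args all ≥0)
  k=0: (−1)^2·2.0000/(2)·0.8768^0·0.4809^2 = +0.231281
d^1_{1,-1}(1.0034) = +0.231281

d=0.2313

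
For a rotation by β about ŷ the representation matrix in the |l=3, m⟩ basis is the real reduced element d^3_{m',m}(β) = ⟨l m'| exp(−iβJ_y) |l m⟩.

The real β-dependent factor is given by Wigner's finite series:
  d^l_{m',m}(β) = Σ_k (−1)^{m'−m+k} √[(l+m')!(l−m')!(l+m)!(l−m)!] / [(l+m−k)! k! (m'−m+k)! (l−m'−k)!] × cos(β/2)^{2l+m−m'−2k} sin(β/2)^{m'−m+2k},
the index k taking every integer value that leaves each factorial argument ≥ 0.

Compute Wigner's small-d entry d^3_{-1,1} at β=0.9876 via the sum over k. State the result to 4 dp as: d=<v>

d=0.5086

d^3_{-1,1}(β=0.9876) via Wigner's sum:
With c≡cos(β/2)=0.880538 and s≡sin(β/2)=0.473975, N=[2·24·24·2]^{1/2}=48.000000
k: max(0,(1)−(-1))=2 … min(3+(1),3−(-1))=4
  k=2: (−1)^0·48.0000/(8)·0.8805^4·0.4740^2 = +0.810318
  k=3: (−1)^1·48.0000/(6)·0.8805^2·0.4740^4 = -0.313047
  k=4: (−1)^2·48.0000/(48)·0.8805^0·0.4740^6 = +0.011338
d^3_{-1,1}(0.9876) = +0.810318 -0.313047 +0.011338 = +0.508609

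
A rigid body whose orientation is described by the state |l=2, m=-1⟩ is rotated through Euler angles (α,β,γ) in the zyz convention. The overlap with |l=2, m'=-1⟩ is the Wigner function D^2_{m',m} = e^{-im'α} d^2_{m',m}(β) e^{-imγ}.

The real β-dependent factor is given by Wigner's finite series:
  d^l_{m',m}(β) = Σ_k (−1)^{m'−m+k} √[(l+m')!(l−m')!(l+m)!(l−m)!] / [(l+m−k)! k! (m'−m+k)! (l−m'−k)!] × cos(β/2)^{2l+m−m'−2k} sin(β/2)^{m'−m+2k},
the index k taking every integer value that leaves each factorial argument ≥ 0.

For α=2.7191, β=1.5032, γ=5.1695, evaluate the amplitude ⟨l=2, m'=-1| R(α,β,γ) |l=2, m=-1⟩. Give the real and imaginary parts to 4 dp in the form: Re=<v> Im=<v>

D^2_{-1,-1}(2.7191,1.5032,5.1695) = e^{-i·-1·2.7191}·d^2_{-1,-1}(1.5032)·e^{-i·-1·5.1695}. Compute d first:
With c≡cos(β/2)=0.730597 and s≡sin(β/2)=0.682809, N=[1·6·1·6]^{1/2}=6.000000
k: max(0,(-1)−(-1))=0 … min(2+(-1),2−(-1))=1
  k=0: (−1)^0·6.0000/(6)·0.7306^4·0.6828^0 = +0.284913
  k=1: (−1)^1·6.0000/(2)·0.7306^2·0.6828^2 = -0.746578
d^2_{-1,-1}(1.5032) = +0.284913 -0.746578 = -0.461665
D = (-0.912070+0.410035i)·(-0.461665)·(+0.441358-0.897331i) = +0.015979-0.461389i

Re=0.0160 Im=-0.4614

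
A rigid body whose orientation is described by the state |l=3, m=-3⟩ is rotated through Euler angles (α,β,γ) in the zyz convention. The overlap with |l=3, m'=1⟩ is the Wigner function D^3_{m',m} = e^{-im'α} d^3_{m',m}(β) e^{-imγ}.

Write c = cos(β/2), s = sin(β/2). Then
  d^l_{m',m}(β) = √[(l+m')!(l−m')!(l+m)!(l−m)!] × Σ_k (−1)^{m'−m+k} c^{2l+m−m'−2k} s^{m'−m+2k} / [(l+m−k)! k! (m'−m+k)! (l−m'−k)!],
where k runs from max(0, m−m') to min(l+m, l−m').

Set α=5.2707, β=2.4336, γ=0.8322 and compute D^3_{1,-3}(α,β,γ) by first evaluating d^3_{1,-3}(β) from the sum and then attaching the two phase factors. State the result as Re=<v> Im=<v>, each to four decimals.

D^3_{1,-3}(5.2707,2.4336,0.8322) = e^{-i·1·5.2707}·d^3_{1,-3}(2.4336)·e^{-i·-3·0.8322}. Compute d first:
With c≡cos(β/2)=0.346649 and s≡sin(β/2)=0.937995, N=[24·2·1·720]^{1/2}=185.903201
Admissible k: 0..0 (factorial args all ≥0)
  k=0: (−1)^4·185.9032/(48)·0.3466^2·0.9380^4 = +0.360270
d^3_{1,-3}(2.4336) = +0.360270
Attach z-rotation phases: D = e^{-i(1)(5.2707)}·(+0.360270)·e^{-i(-3)(0.8322)} = -0.336215-0.129436i

Re=-0.3362 Im=-0.1294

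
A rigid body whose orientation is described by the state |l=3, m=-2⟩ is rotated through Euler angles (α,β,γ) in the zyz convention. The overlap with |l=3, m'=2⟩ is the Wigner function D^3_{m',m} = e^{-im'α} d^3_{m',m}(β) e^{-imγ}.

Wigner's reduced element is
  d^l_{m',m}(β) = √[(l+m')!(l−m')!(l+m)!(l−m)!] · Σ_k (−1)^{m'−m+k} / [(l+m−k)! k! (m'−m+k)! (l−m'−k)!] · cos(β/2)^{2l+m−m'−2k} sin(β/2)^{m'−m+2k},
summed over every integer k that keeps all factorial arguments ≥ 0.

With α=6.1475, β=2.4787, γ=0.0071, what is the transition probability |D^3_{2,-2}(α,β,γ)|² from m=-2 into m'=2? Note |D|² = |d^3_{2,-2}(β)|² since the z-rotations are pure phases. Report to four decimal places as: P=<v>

P=0.0850

D^3_{2,-2}(6.1475,2.4787,0.0071) = e^{-i·2·6.1475}·d^3_{2,-2}(2.4787)·e^{-i·-2·0.0071}. Compute d first:
With c≡cos(β/2)=0.325411 and s≡sin(β/2)=0.945573, N=[120·1·1·120]^{1/2}=120.000000
The bounds max(0,m−m')=0 and min(l+m,l−m')=1 give 2 terms
  k=0: (−1)^4·120.0000/(24)·0.3254^2·0.9456^4 = +0.423267
  k=1: (−1)^5·120.0000/(120)·0.3254^0·0.9456^6 = -0.714775
d^3_{2,-2}(2.4787) = +0.423267 -0.714775 = -0.291509
|D^3_{2,-2}|² = |d^3_{2,-2}(β)|² = (-0.291509)² = 0.084977 (the z-rotation phases have unit modulus)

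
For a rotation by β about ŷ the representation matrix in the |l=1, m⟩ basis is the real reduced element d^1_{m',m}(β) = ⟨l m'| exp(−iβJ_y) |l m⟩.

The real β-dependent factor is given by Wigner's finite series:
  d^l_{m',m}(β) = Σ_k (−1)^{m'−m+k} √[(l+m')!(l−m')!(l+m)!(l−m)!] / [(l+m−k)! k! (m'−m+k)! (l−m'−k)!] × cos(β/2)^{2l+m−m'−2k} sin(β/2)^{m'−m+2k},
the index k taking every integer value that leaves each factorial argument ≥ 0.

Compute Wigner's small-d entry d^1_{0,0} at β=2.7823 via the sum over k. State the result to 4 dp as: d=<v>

d=-0.9361

d^1_{0,0}(β=2.7823) via Wigner's sum:
With c≡cos(β/2)=0.178682 and s≡sin(β/2)=0.983907, N=[1·1·1·1]^{1/2}=1.000000
The bounds max(0,m−m')=0 and min(l+m,l−m')=1 give 2 terms
  k=0: (−1)^0·1.0000/(1)·0.1787^2·0.9839^0 = +0.031927
  k=1: (−1)^1·1.0000/(1)·0.1787^0·0.9839^2 = -0.968073
d^1_{0,0}(2.7823) = +0.031927 -0.968073 = -0.936146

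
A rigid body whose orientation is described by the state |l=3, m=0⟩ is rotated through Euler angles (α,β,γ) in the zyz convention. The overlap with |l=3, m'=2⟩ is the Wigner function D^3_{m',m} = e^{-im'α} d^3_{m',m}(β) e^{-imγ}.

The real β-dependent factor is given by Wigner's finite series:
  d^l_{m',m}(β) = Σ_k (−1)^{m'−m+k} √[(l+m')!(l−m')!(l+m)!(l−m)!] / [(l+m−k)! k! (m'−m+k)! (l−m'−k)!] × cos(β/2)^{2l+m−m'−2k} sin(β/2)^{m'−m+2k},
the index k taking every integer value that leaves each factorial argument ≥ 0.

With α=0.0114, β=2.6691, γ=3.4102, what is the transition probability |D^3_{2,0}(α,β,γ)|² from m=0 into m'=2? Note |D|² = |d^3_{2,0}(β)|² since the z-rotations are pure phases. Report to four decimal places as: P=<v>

First d^3_{2,0}(β=2.6691), then the phase factors e^{-i(2)α} and e^{-i(0)γ}:
c=cos(2.6691/2)=0.234055, s=sin(2.6691/2)=0.972223; N=√[120·1·6·6]=65.726707
The bounds max(0,m−m')=0 and min(l+m,l−m')=1 give 2 terms
  k=0: (−1)^2·65.7267/(12)·0.2341^4·0.9722^2 = +0.015537
  k=1: (−1)^3·65.7267/(12)·0.2341^2·0.9722^4 = -0.268077
d^3_{2,0}(2.6691) = +0.015537 -0.268077 = -0.252541
|D^3_{2,0}|² = |d^3_{2,0}(β)|² = (-0.252541)² = 0.063777 (the z-rotation phases have unit modulus)

P=0.0638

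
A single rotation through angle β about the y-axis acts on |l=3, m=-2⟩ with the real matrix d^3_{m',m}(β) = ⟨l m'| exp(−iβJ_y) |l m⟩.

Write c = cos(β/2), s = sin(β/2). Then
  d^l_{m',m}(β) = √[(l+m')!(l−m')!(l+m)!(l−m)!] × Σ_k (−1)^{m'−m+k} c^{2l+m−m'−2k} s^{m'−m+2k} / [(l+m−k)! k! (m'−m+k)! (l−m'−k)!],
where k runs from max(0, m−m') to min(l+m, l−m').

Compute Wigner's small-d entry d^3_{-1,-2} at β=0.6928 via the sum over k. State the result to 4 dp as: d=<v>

d^3_{-1,-2}(β=0.6928) via Wigner's sum:
Half-angle: c=0.940601, s=0.339514. N=√(2·24·1·120)=75.894664
k∈{0,1} keeps every argument non-negative
  k=0: (−1)^1·75.8947/(24)·0.9406^5·0.3395^1 = -0.790469
  k=1: (−1)^2·75.8947/(12)·0.9406^3·0.3395^3 = +0.205977
d^3_{-1,-2}(0.6928) = -0.790469 +0.205977 = -0.584492

d=-0.5845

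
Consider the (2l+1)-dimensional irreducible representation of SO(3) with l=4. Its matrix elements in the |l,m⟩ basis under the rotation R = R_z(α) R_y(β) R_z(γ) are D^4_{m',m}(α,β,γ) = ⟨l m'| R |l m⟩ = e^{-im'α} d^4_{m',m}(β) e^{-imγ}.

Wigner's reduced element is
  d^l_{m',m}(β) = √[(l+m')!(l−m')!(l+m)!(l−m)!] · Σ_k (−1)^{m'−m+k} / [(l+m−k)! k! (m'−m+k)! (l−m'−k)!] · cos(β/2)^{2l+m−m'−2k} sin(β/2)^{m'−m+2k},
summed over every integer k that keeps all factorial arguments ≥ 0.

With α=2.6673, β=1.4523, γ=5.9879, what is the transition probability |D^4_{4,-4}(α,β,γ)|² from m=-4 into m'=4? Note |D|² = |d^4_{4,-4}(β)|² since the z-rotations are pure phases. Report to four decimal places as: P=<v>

Split into d^4_{4,-4}(β=1.4523) × two z-phases.
c=cos(1.4523/2)=0.747736, s=sin(1.4523/2)=0.663996; N=√[40320·1·1·40320]=40320.000000
The bounds max(0,m−m')=0 and min(l+m,l−m')=0 give 1 term
  k=0: (−1)^8·40320.0000/(40320)·0.7477^0·0.6640^8 = +0.037785
d^4_{4,-4}(1.4523) = +0.037785
|D^4_{4,-4}|² = |d^4_{4,-4}(β)|² = (+0.037785)² = 0.001428 (the z-rotation phases have unit modulus)

P=0.0014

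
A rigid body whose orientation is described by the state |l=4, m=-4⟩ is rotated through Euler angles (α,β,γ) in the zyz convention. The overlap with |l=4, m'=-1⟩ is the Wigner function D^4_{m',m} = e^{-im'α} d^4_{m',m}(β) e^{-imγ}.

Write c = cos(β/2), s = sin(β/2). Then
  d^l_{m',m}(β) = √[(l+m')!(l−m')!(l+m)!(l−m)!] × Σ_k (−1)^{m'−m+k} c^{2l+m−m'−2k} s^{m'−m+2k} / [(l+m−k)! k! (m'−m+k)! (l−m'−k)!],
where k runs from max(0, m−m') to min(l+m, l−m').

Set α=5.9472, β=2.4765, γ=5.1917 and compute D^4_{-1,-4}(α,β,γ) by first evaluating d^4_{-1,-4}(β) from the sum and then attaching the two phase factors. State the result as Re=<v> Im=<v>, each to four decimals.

First d^4_{-1,-4}(β=2.4765), then the phase factors e^{-i(-1)α} and e^{-i(-4)γ}:
c=cos(2.4765/2)=0.326451, s=sin(2.4765/2)=0.945214; N=√[6·120·1·40320]=5387.986637
Admissible k: 0..0 (factorial args all ≥0)
  k=0: (−1)^3·5387.9866/(720)·0.3265^5·0.9452^3 = -0.023430
d^4_{-1,-4}(2.4765) = -0.023430
Attach z-rotation phases: D = e^{-i(-1)(5.9472)}·(-0.023430)·e^{-i(-4)(5.1917)} = +0.000245-0.023429i

Re=0.0002 Im=-0.0234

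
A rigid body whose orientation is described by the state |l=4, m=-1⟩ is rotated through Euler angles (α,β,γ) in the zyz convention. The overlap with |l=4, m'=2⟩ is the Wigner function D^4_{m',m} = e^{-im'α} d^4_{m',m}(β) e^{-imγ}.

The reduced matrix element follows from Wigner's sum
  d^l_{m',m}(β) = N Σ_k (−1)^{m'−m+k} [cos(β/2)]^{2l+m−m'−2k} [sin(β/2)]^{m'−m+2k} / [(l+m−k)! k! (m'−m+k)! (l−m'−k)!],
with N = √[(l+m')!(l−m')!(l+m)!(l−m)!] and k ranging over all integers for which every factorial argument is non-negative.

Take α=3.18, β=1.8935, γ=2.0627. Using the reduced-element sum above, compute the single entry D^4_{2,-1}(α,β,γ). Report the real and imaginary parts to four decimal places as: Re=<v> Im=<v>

D^4_{2,-1}(3.18,1.8935,2.0627) = e^{-i·2·3.18}·d^4_{2,-1}(1.8935)·e^{-i·-1·2.0627}. Compute d first:
With c≡cos(β/2)=0.584324 and s≡sin(β/2)=0.811521, N=[720·2·6·120]^{1/2}=1018.233765
The bounds max(0,m−m')=0 and min(l+m,l−m')=2 give 3 terms
  k=0: (−1)^3·1018.2338/(72)·0.5843^5·0.8115^3 = -0.514850
  k=1: (−1)^4·1018.2338/(48)·0.5843^3·0.8115^5 = +1.489583
  k=2: (−1)^5·1018.2338/(240)·0.5843^1·0.8115^7 = -0.574628
d^4_{2,-1}(1.8935) = -0.514850 +1.489583 -0.574628 = +0.400104
D = (+0.997051-0.076739i)·(+0.400104)·(-0.472305+0.881435i) = -0.161351+0.366128i

Re=-0.1614 Im=0.3661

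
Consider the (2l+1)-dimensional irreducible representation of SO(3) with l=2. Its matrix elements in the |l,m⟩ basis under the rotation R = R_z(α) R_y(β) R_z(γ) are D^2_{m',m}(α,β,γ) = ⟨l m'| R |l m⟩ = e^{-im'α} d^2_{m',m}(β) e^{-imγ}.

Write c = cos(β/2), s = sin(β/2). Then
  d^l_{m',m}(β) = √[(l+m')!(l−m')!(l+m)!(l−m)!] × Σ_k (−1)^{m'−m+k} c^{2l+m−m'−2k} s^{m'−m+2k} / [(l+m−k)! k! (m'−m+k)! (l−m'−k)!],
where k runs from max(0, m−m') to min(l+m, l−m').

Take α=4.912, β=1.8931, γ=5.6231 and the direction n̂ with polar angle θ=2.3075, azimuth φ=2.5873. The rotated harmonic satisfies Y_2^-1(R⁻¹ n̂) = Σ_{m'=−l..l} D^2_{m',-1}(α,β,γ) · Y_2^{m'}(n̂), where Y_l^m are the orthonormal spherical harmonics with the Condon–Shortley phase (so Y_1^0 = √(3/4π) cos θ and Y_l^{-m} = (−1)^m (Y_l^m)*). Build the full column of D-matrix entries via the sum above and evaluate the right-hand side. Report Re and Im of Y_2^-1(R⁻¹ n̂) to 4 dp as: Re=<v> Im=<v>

Re=-0.1991 Im=0.0130

Need the full column D^2_{m',-1} for m'=−2..2 at α=4.912, β=1.8931, γ=5.6231.
cos(β/2)=0.584486, sin(β/2)=0.811404
d^2_{-2,-1}: single k=1 term ⇒ +0.324033;  D = -0.313070+0.083573i
d^2_{-1,-1}: k∈[0..1] ⇒ +0.116707 -0.674751 = -0.558044;  D = +0.247980+0.499919i
d^2_{0,-1}: k∈[0..1] ⇒ -0.396858 +0.764823 = +0.367965;  D = +0.290670-0.225630i
d^2_{1,-1}: k∈[0..1] ⇒ +0.674751 -0.433459 = +0.241292;  D = +0.182813+0.157483i
d^2_{2,-1}: single k=0 term ⇒ -0.624475;  D = +0.305666-0.544553i
Y_2^{m'}(θ=2.3075,φ=2.5873) and Σ D·Y over m':
  (-0.3131+0.0836i)·(+0.0945+0.1897i)  (+0.2480+0.4999i)·(+0.3269+0.2023i)  (+0.2907-0.2256i)·(+0.1117+0.0000i)  (+0.1828+0.1575i)·(-0.3269+0.2023i)  (+0.3057-0.5446i)·(+0.0945-0.1897i)
Y_2^-1(R⁻¹ n̂) = -0.199099+0.012981i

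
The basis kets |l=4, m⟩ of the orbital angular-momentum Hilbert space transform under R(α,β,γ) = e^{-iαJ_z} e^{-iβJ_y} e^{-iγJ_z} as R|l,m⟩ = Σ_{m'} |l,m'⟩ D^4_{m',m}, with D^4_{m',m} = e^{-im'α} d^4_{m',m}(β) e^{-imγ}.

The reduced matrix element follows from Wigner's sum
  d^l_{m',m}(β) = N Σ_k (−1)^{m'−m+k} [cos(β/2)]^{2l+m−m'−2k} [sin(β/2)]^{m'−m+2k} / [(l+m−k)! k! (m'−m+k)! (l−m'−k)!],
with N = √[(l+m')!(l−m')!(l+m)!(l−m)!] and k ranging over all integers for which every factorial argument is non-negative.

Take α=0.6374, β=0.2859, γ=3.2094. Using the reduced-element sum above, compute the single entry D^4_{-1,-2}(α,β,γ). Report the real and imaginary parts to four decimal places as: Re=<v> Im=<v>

Re=-0.3616 Im=-0.3527

First d^4_{-1,-2}(β=0.2859), then the phase factors e^{-i(-1)α} and e^{-i(-2)γ}:
Half-angle: c=0.989800, s=0.142464. N=√(6·120·2·720)=1018.233765
The bounds max(0,m−m')=0 and min(l+m,l−m')=2 give 3 terms
  k=0: (−1)^1·1018.2338/(240)·0.9898^7·0.1425^1 = -0.562565
  k=1: (−1)^2·1018.2338/(48)·0.9898^5·0.1425^3 = +0.058271
  k=2: (−1)^3·1018.2338/(72)·0.9898^3·0.1425^5 = -0.000805
d^4_{-1,-2}(0.2859) = -0.562565 +0.058271 -0.000805 = -0.505098
Attach z-rotation phases: D = e^{-i(-1)(0.6374)}·(-0.505098)·e^{-i(-2)(3.2094)} = -0.361554-0.352708i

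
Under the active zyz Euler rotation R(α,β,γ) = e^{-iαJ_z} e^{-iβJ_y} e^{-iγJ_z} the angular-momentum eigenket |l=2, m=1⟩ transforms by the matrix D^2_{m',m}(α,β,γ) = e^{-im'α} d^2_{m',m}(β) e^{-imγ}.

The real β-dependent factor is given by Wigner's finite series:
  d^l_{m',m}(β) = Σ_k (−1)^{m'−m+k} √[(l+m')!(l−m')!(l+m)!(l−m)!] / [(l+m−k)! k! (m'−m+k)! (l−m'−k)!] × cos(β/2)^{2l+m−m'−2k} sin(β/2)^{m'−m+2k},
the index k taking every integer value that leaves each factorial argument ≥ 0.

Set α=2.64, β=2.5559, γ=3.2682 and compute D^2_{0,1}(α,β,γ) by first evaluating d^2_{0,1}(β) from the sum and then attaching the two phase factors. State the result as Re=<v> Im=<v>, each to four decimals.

First d^2_{0,1}(β=2.5559), then the phase factors e^{-i(0)α} and e^{-i(1)γ}:
With c≡cos(β/2)=0.288679 and s≡sin(β/2)=0.957426, N=[2·2·6·1]^{1/2}=4.898979
k∈{1,2} keeps every argument non-negative
  k=1: (−1)^0·4.8990/(2)·0.2887^3·0.9574^1 = +0.056419
  k=2: (−1)^1·4.8990/(2)·0.2887^1·0.9574^3 = -0.620592
d^2_{0,1}(2.5559) = +0.056419 -0.620592 = -0.564173
Attach z-rotation phases: D = e^{-i(0)(2.64)}·(-0.564173)·e^{-i(1)(3.2682)} = +0.559657-0.071238i

Re=0.5597 Im=-0.0712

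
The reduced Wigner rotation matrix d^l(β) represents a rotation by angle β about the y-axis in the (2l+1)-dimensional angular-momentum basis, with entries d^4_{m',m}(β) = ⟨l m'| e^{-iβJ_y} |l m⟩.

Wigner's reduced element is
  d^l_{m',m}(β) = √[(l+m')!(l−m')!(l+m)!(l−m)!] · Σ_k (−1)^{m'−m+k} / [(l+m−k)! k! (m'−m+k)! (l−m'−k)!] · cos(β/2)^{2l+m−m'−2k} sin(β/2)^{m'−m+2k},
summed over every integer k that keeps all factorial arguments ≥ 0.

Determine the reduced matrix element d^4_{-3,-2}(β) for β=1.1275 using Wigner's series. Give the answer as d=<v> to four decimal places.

d=-0.1226

d^4_{-3,-2}(β=1.1275) via Wigner's sum:
c=cos(1.1275/2)=0.845257, s=sin(1.1275/2)=0.534360; N=√[1·5040·2·720]=2693.993318
The bounds max(0,m−m')=1 and min(l+m,l−m')=2 give 2 terms
  k=1: (−1)^0·2693.9933/(720)·0.8453^7·0.5344^1 = +0.616339
  k=2: (−1)^1·2693.9933/(240)·0.8453^5·0.5344^3 = -0.738977
d^4_{-3,-2}(1.1275) = +0.616339 -0.738977 = -0.122637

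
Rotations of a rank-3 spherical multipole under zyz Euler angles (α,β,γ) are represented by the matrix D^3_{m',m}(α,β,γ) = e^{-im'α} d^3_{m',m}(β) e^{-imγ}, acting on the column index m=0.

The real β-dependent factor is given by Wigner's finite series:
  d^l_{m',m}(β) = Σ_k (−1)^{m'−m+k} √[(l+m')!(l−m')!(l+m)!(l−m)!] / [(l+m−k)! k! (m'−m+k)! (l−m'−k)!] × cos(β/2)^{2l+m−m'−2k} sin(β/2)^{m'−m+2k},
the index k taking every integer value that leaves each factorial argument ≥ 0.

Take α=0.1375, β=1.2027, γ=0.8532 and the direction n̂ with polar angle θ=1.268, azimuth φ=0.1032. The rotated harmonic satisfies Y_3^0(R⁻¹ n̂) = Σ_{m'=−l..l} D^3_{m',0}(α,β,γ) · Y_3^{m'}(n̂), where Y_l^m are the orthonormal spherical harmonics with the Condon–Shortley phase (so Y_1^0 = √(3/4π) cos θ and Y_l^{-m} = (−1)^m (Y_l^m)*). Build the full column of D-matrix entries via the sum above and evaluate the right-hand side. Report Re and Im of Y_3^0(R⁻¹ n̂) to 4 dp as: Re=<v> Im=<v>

Re=0.7345 Im=0.0000

Need the full column D^3_{m',0} for m'=−3..3 at α=0.1375, β=1.2027, γ=0.8532.
cos(β/2)=0.824573, sin(β/2)=0.565756
d^3_{-3,0}: single k=3 term ⇒ +0.454035;  D = +0.415951+0.182023i
d^3_{-2,0}: k∈[2..3] ⇒ +0.810466 -0.381536 = +0.428930;  D = +0.412813+0.116475i
d^3_{-1,0}: k∈[1..3] ⇒ +0.747075 -1.055083 +0.165564 = -0.142443;  D = -0.141099-0.019524i
d^3_{0,0}: k∈[0..3] ⇒ +0.314321 -1.331732 +0.626928 -0.032793 = -0.423275;  D = -0.423275+0.000000i
d^3_{1,0}: k∈[0..2] ⇒ -0.747075 +1.055083 -0.165564 = +0.142443;  D = +0.141099-0.019524i
d^3_{2,0}: k∈[0..1] ⇒ +0.810466 -0.381536 = +0.428930;  D = +0.412813-0.116475i
d^3_{3,0}: single k=0 term ⇒ -0.454035;  D = -0.415951+0.182023i
Y_3^{m'}(θ=1.268,φ=0.1032) and Σ D·Y over m':
  (+0.4160+0.1820i)·(+0.3456-0.1105i)  (+0.4128+0.1165i)·(+0.2718-0.0569i)  (-0.1411-0.0195i)·(-0.1704+0.0177i)  (-0.4233+0.0000i)·(-0.2844+0.0000i)  (+0.1411-0.0195i)·(+0.1704+0.0177i)  (+0.4128-0.1165i)·(+0.2718+0.0569i)  (-0.4160+0.1820i)·(-0.3456-0.1105i)
Y_3^0(R⁻¹ n̂) = +0.734502+0.000000i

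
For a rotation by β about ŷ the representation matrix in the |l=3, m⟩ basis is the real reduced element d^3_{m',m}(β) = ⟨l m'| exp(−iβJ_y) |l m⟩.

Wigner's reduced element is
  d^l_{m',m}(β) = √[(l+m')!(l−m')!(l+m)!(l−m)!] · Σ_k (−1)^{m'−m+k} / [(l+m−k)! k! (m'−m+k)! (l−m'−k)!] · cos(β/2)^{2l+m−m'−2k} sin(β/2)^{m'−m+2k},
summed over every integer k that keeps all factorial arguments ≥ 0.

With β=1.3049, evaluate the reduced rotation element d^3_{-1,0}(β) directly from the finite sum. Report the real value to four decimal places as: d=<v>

d=-0.2736

d^3_{-1,0}(β=1.3049) via Wigner's sum:
c=cos(1.3049/2)=0.794599, s=sin(1.3049/2)=0.607135; N=√[2·24·6·6]=41.569219
The bounds max(0,m−m')=1 and min(l+m,l−m')=3 give 3 terms
  k=1: (−1)^0·41.5692/(12)·0.7946^5·0.6071^1 = +0.666216
  k=2: (−1)^1·41.5692/(4)·0.7946^3·0.6071^3 = -1.166840
  k=3: (−1)^2·41.5692/(12)·0.7946^1·0.6071^5 = +0.227073
d^3_{-1,0}(1.3049) = +0.666216 -1.166840 +0.227073 = -0.273551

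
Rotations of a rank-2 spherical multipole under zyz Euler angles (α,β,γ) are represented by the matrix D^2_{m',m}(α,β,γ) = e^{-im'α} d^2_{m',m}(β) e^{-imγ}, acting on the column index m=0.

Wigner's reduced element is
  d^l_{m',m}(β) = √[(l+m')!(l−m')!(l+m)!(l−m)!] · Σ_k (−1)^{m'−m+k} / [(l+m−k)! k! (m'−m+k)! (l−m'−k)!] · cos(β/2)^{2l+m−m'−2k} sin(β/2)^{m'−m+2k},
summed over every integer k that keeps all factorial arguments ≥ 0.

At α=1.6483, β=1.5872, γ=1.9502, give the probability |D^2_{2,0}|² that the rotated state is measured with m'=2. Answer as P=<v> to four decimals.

D^2_{2,0}(1.6483,1.5872,1.9502) = e^{-i·2·1.6483}·d^2_{2,0}(1.5872)·e^{-i·0·1.9502}. Compute d first:
c=cos(1.5872/2)=0.701283, s=sin(1.5872/2)=0.712883; N=√[24·1·2·2]=9.797959
The bounds max(0,m−m')=0 and min(l+m,l−m')=0 give 1 term
  k=0: (−1)^2·9.7980/(4)·0.7013^2·0.7129^2 = +0.612208
d^2_{2,0}(1.5872) = +0.612208
|D^2_{2,0}|² = |d^2_{2,0}(β)|² = (+0.612208)² = 0.374798 (the z-rotation phases have unit modulus)

P=0.3748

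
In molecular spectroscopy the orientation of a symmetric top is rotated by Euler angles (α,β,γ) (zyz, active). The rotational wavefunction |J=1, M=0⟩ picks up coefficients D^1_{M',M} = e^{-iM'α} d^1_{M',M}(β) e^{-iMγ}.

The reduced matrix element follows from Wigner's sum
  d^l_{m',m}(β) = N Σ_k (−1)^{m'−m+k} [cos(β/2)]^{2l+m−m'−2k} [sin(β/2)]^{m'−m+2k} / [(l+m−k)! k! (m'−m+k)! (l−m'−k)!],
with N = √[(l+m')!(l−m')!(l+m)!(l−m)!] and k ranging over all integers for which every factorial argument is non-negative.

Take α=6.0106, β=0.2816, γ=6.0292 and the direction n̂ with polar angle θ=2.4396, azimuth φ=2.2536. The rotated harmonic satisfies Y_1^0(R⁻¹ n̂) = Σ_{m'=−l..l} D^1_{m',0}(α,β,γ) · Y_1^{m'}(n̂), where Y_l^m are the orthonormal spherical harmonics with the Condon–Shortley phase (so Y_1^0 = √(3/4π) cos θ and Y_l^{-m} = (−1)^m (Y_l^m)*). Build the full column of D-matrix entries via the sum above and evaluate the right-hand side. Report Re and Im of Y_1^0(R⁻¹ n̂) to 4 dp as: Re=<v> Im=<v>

Re=-0.4300 Im=0.0000

Need the full column D^1_{m',0} for m'=−1..1 at α=6.0106, β=0.2816, γ=6.0292.
cos(β/2)=0.990104, sin(β/2)=0.140335
d^1_{-1,0}: single k=1 term ⇒ +0.196500;  D = +0.189245-0.052902i
d^1_{0,0}: k∈[0..1] ⇒ +0.980306 -0.019694 = +0.960612;  D = +0.960612+0.000000i
d^1_{1,0}: single k=0 term ⇒ -0.196500;  D = -0.189245-0.052902i
Y_1^{m'}(θ=2.4396,φ=2.2536) and Σ D·Y over m':
  (+0.1892-0.0529i)·(-0.1408-0.1731i)  (+0.9606+0.0000i)·(-0.3731+0.0000i)  (-0.1892-0.0529i)·(+0.1408-0.1731i)
Y_1^0(R⁻¹ n̂) = -0.429974+0.000000i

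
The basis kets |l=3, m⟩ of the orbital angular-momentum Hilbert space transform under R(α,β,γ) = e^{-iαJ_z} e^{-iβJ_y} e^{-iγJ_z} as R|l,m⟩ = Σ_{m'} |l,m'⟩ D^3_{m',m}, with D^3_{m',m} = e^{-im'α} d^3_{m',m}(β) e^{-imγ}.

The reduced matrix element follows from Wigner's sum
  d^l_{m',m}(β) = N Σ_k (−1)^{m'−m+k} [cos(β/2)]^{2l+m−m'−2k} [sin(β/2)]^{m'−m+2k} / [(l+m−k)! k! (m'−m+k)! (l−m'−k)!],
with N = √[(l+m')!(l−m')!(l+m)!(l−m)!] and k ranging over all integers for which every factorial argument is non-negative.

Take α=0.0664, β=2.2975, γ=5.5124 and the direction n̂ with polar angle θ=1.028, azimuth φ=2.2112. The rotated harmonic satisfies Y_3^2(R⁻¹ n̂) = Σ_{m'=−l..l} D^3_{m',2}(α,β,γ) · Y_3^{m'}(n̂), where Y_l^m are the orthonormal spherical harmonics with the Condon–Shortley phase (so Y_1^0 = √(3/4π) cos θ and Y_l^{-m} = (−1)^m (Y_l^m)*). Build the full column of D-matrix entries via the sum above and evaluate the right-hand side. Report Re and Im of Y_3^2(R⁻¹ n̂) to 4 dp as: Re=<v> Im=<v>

Re=-0.0677 Im=0.3629

Need the full column D^3_{m',2} for m'=−3..3 at α=0.0664, β=2.2975, γ=5.5124.
cos(β/2)=0.409628, sin(β/2)=0.912253
d^3_{-3,2}: single k=5 term ⇒ +0.633929;  D = -0.107234+0.624794i
d^3_{-2,2}: k∈[4..5] ⇒ +0.581045 -0.576356 = +0.004689;  D = -0.000485+0.004664i
d^3_{-1,2}: k∈[3..4] ⇒ +0.330023 -0.818399 = -0.488376;  D = +0.018151-0.488039i
d^3_{0,2}: k∈[2..3] ⇒ +0.128336 -0.636503 = -0.508167;  D = -0.014849-0.507950i
d^3_{1,2}: k∈[1..2] ⇒ +0.033271 -0.330023 = -0.296752;  D = -0.028334-0.295397i
d^3_{2,2}: k∈[0..1] ⇒ +0.004724 -0.117155 = -0.112430;  D = -0.018137-0.110958i
d^3_{3,2}: single k=0 term ⇒ -0.025771;  D = -0.005836-0.025102i
Y_3^{m'}(θ=1.028,φ=2.2112) and Σ D·Y over m':
  (-0.1072+0.6248i)·(+0.2460-0.0899i)  (-0.0005+0.0047i)·(-0.1107+0.3709i)  (+0.0182-0.4880i)·(-0.0552-0.0741i)  (-0.0148-0.5079i)·(-0.3211+0.0000i)  (-0.0283-0.2954i)·(+0.0552-0.0741i)  (-0.0181-0.1110i)·(-0.1107-0.3709i)  (-0.0058-0.0251i)·(-0.2460-0.0899i)
Y_3^2(R⁻¹ n̂) = -0.067710+0.362877i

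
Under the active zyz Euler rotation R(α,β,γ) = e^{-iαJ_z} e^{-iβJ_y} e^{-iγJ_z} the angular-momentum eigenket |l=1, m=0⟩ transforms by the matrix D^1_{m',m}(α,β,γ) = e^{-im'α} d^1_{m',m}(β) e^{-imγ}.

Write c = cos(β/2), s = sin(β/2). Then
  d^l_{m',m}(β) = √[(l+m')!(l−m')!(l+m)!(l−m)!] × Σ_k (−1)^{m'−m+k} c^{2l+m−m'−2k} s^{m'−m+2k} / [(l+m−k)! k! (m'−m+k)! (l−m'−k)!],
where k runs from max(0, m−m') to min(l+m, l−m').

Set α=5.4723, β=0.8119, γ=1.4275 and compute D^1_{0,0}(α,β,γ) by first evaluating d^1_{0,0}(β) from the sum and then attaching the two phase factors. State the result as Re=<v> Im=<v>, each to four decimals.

D^1_{0,0}(5.4723,0.8119,1.4275) = e^{-i·0·5.4723}·d^1_{0,0}(0.8119)·e^{-i·0·1.4275}. Compute d first:
Half-angle: c=0.918728, s=0.394892. N=√(1·1·1·1)=1.000000
The bounds max(0,m−m')=0 and min(l+m,l−m')=1 give 2 terms
  k=0: (−1)^0·1.0000/(1)·0.9187^2·0.3949^0 = +0.844061
  k=1: (−1)^1·1.0000/(1)·0.9187^0·0.3949^2 = -0.155939
d^1_{0,0}(0.8119) = +0.844061 -0.155939 = +0.688121
Attach z-rotation phases: D = e^{-i(0)(5.4723)}·(+0.688121)·e^{-i(0)(1.4275)} = +0.688121+0.000000i

Re=0.6881 Im=0.0000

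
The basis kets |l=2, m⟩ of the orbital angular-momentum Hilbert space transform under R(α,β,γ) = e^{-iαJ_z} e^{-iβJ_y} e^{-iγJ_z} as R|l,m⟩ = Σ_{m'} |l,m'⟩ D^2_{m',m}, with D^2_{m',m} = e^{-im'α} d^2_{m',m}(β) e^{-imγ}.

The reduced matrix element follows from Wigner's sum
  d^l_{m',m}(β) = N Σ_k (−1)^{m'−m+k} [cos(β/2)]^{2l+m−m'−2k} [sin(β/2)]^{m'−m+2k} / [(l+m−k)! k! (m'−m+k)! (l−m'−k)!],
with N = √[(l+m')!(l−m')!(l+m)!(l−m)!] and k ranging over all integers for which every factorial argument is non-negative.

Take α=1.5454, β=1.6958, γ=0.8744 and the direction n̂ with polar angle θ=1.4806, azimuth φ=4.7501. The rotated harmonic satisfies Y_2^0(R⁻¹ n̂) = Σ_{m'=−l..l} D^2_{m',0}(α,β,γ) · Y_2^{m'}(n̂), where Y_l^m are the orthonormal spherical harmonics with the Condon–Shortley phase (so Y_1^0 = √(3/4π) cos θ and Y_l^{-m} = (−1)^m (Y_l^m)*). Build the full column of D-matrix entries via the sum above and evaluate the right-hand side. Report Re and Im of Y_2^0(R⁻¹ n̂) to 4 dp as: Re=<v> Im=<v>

Re=0.6259 Im=0.0000

Need the full column D^2_{m',0} for m'=−2..2 at α=1.5454, β=1.6958, γ=0.8744.
cos(β/2)=0.661559, sin(β/2)=0.749893
d^2_{-2,0}: single k=2 term ⇒ +0.602853;  D = -0.602076+0.030607i
d^2_{-1,0}: k∈[1..2] ⇒ +0.531840 -0.683348 = -0.151508;  D = -0.003847-0.151459i
d^2_{0,0}: k∈[0..2] ⇒ +0.191547 -0.984455 +0.316225 = -0.476683;  D = -0.476683+0.000000i
d^2_{1,0}: k∈[0..1] ⇒ -0.531840 +0.683348 = +0.151508;  D = +0.003847-0.151459i
d^2_{2,0}: single k=0 term ⇒ +0.602853;  D = -0.602076-0.030607i
Y_2^{m'}(θ=1.4806,φ=4.7501) and Σ D·Y over m':
  (-0.6021+0.0306i)·(-0.3821+0.0289i)  (-0.0038-0.1515i)·(+0.0026+0.0693i)  (-0.4767+0.0000i)·(-0.3077+0.0000i)  (+0.0038-0.1515i)·(-0.0026+0.0693i)  (-0.6021-0.0306i)·(-0.3821-0.0289i)
Y_2^0(R⁻¹ n̂) = +0.625921+0.000000i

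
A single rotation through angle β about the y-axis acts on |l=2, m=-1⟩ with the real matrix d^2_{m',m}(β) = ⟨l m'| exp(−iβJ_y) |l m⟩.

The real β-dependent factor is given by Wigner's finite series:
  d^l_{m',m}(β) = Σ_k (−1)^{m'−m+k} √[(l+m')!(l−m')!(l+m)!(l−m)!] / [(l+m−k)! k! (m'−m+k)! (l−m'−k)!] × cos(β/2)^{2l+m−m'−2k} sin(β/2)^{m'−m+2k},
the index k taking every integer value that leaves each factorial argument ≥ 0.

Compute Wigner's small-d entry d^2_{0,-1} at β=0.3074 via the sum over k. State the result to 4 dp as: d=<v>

d=-0.3532

d^2_{0,-1}(β=0.3074) via Wigner's sum:
With c≡cos(β/2)=0.988211 and s≡sin(β/2)=0.153096, N=[2·2·1·6]^{1/2}=4.898979
k∈{0,1} keeps every argument non-negative
  k=0: (−1)^1·4.8990/(2)·0.9882^3·0.1531^1 = -0.361899
  k=1: (−1)^2·4.8990/(2)·0.9882^1·0.1531^3 = +0.008686
d^2_{0,-1}(0.3074) = -0.361899 +0.008686 = -0.353213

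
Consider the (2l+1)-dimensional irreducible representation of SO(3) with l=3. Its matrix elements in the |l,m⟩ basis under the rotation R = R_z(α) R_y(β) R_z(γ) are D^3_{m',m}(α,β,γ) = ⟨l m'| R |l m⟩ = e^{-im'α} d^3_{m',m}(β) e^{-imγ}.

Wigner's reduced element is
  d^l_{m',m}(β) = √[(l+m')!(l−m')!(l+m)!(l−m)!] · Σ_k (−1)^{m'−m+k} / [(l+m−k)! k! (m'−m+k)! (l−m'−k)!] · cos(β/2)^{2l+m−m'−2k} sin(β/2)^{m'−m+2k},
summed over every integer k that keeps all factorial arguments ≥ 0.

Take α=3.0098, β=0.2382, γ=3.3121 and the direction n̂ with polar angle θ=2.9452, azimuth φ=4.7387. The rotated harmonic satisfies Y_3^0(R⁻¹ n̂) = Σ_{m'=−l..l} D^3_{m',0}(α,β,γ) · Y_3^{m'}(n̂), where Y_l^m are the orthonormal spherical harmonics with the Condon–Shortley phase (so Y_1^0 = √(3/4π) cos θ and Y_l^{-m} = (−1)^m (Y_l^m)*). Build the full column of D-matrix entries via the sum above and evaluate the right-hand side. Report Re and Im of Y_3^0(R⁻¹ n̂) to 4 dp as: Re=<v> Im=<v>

Re=-0.5774 Im=0.0000

Need the full column D^3_{m',0} for m'=−3..3 at α=3.0098, β=0.2382, γ=3.3121.
cos(β/2)=0.992916, sin(β/2)=0.118819
d^3_{-3,0}: single k=3 term ⇒ +0.007344;  D = -0.006777+0.002828i
d^3_{-2,0}: k∈[2..3] ⇒ +0.075159 -0.001076 = +0.074083;  D = +0.071524-0.019302i
d^3_{-1,0}: k∈[1..3] ⇒ +0.397226 -0.017065 +0.000081 = +0.380243;  D = -0.376945+0.049968i
d^3_{0,0}: k∈[0..3] ⇒ +0.958242 -0.123498 +0.001769 -0.000003 = +0.836509;  D = +0.836509+0.000000i
d^3_{1,0}: k∈[0..2] ⇒ -0.397226 +0.017065 -0.000081 = -0.380243;  D = +0.376945+0.049968i
d^3_{2,0}: k∈[0..1] ⇒ +0.075159 -0.001076 = +0.074083;  D = +0.071524+0.019302i
d^3_{3,0}: single k=0 term ⇒ -0.007344;  D = +0.006777+0.002828i
Y_3^{m'}(θ=2.9452,φ=4.7387) and Σ D·Y over m':
  (-0.0068+0.0028i)·(-0.0002-0.0031i)  (+0.0715-0.0193i)·(+0.0381-0.0020i)  (-0.3769+0.0500i)·(+0.0063+0.2402i)  (+0.8365+0.0000i)·(-0.6623+0.0000i)  (+0.3769+0.0500i)·(-0.0063+0.2402i)  (+0.0715+0.0193i)·(+0.0381+0.0020i)  (+0.0068+0.0028i)·(+0.0002-0.0031i)
Y_3^0(R⁻¹ n̂) = -0.577411+0.000000i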